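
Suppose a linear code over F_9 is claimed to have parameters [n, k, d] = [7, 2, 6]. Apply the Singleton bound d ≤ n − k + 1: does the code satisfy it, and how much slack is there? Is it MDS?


Singleton RHS = n − k + 1 = 6, slack = 0, bound satisfied, MDS.

Singleton bound: d ≤ n − k + 1.
Here n = 7, k = 2, so n − k + 1 = 6.
Given d = 6, check d ≤ 6: YES.
Slack = (n − k + 1) − d = 0.
The code is MDS (slack = 0).
Description: the claimed parameters are [7, 2, 6]_9; such a code would be MDS (meets Singleton bound).


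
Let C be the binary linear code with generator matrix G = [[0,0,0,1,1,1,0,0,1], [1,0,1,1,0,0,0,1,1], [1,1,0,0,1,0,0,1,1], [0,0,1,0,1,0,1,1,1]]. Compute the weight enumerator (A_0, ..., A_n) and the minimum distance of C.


Weight distribution: A_0 = 1, A_4 = 6, A_5 = 8, A_8 = 1. Minimum distance d = 4.

Enumerate all 2^4 = 16 messages m ∈ F_2^4.
For each, compute codeword c = mG in F_2^9, then tally its weight.
  m = 0000 → c = 000000000, weight = 0.
  m = 1000 → c = 000111001, weight = 4.
  m = 0100 → c = 101100011, weight = 5.
  m = 1100 → c = 101011010, weight = 5.
  m = 0010 → c = 110010011, weight = 5.
  m = 1010 → c = 110101010, weight = 5.
  m = 0110 → c = 011110000, weight = 4.
  m = 1110 → c = 011001001, weight = 4.
  m = 0001 → c = 001010111, weight = 5.
  m = 1001 → c = 001101110, weight = 5.
  m = 0101 → c = 100110100, weight = 4.
  m = 1101 → c = 100001101, weight = 4.
  m = 0011 → c = 111000100, weight = 4.
  m = 1011 → c = 111111101, weight = 8.
  m = 0111 → c = 010100111, weight = 5.
  m = 1111 → c = 010011110, weight = 5.
Tally weights:
  weight 0: 1 codewords.
  weight 4: 6 codewords.
  weight 5: 8 codewords.
  weight 8: 1 codewords.
Minimum distance d = smallest w > 0 with A_w > 0 = 4.
Sanity: Σ A_w = 16 = 2^4 = 16 ✓.


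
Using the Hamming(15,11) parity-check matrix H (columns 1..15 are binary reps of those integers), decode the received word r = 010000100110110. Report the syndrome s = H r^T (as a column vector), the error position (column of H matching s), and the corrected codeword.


s = (0, 1, 1, 1)^T, error position = 7, corrected codeword c = 010000000110110

Compute s = H r^T mod 2 one row at a time:
  s_1 = 0 + 0 + 1 + 1 + 0 + 1 + 1 + 0 = 4 ≡ 0 (mod 2).
  s_2 = 0 + 0 + 0 + 1 + 0 + 1 + 1 + 0 = 3 ≡ 1 (mod 2).
  s_3 = 1 + 0 + 0 + 1 + 1 + 1 + 1 + 0 = 5 ≡ 1 (mod 2).
  s_4 = 0 + 0 + 0 + 1 + 0 + 1 + 1 + 0 = 3 ≡ 1 (mod 2).
s = (0, 1, 1, 1)^T — this equals column 7 of H (binary 0111), so error is at position 7.
Correct: flip bit 7 of r = 010000100110110 to get c = 010000000110110.


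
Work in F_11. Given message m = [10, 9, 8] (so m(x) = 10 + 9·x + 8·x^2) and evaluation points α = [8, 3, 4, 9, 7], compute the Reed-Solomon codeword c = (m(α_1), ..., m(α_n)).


c = [0, 10, 9, 2, 3]

Message polynomial: m(x) = 10 + 9·x + 8·x^2 (mod 11).
For each evaluation point α_i, compute m(α_i) mod 11:
  α_1 = 8: Horner steps 8 → 7 → 0, so m(8) = 0.
  α_2 = 3: Horner steps 8 → 0 → 10, so m(3) = 10.
  α_3 = 4: Horner steps 8 → 8 → 9, so m(4) = 9.
  α_4 = 9: Horner steps 8 → 4 → 2, so m(9) = 2.
  α_5 = 7: Horner steps 8 → 10 → 3, so m(7) = 3.
Codeword c = [0, 10, 9, 2, 3] ∈ F_11^5.


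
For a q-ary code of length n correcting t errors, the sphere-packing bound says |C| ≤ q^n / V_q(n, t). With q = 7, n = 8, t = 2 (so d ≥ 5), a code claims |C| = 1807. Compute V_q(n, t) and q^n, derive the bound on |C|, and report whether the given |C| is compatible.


V_q(n, t) = 1057, q^n = 5764801, Hamming bound = 5453, |C| = 1807 ≤ bound (satisfied).

Step 1: Compute V_q(n, t) = Σ_{j=0}^2 C(n, j) (q−1)^j.
  j = 0: C(8,0)·(6)^0 = 1·1 = 1.
  j = 1: C(8,1)·(6)^1 = 8·6 = 48.
  j = 2: C(8,2)·(6)^2 = 28·36 = 1008.
  V_q(n, t) = 1 + 48 + 1008 = 1057.
Step 2: q^n = 7^8 = 5764801.
Step 3: Hamming bound ⌊q^n / V_q(n,t)⌋ = ⌊5764801/1057⌋ = 5453.
Step 4: Compare |C| = 1807 to 5453: satisfied.
The claimed |C| lies below the Hamming bound.


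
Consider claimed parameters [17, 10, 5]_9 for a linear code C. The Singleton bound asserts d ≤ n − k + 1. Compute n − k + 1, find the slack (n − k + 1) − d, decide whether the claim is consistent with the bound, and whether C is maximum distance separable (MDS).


Singleton RHS = n − k + 1 = 8, slack = 3, bound satisfied, not MDS.

Singleton bound: d ≤ n − k + 1.
Here n = 17, k = 10, so n − k + 1 = 8.
Given d = 5, check d ≤ 8: YES.
Slack = (n − k + 1) − d = 3.
The code is NOT MDS (slack = 3 > 0).
Description: the claimed parameters are [17, 10, 5]_9; such a code would be non-MDS.


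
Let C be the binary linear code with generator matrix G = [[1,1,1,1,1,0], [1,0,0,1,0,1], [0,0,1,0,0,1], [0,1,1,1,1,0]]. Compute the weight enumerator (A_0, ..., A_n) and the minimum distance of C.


Weight distribution: A_0 = 1, A_1 = 1, A_2 = 4, A_3 = 4, A_4 = 3, A_5 = 3. Minimum distance d = 1.

Enumerate all 2^4 = 16 messages m ∈ F_2^4.
For each, compute codeword c = mG in F_2^6, then tally its weight.
  m = 0000 → c = 000000, weight = 0.
  m = 1000 → c = 111110, weight = 5.
  m = 0100 → c = 100101, weight = 3.
  m = 1100 → c = 011011, weight = 4.
  m = 0010 → c = 001001, weight = 2.
  m = 1010 → c = 110111, weight = 5.
  m = 0110 → c = 101100, weight = 3.
  m = 1110 → c = 010010, weight = 2.
  m = 0001 → c = 011110, weight = 4.
  m = 1001 → c = 100000, weight = 1.
  m = 0101 → c = 111011, weight = 5.
  m = 1101 → c = 000101, weight = 2.
  m = 0011 → c = 010111, weight = 4.
  m = 1011 → c = 101001, weight = 3.
  m = 0111 → c = 110010, weight = 3.
  m = 1111 → c = 001100, weight = 2.
Tally weights:
  weight 0: 1 codewords.
  weight 1: 1 codewords.
  weight 2: 4 codewords.
  weight 3: 4 codewords.
  weight 4: 3 codewords.
  weight 5: 3 codewords.
Minimum distance d = smallest w > 0 with A_w > 0 = 1.
Sanity: Σ A_w = 16 = 2^4 = 16 ✓.


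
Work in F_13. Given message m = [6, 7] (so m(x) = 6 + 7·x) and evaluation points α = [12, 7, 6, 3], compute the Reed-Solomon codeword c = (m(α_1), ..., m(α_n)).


c = [12, 3, 9, 1]

Message polynomial: m(x) = 6 + 7·x (mod 13).
For each evaluation point α_i, compute m(α_i) mod 13:
  α_1 = 12: Horner steps 7 → 12, so m(12) = 12.
  α_2 = 7: Horner steps 7 → 3, so m(7) = 3.
  α_3 = 6: Horner steps 7 → 9, so m(6) = 9.
  α_4 = 3: Horner steps 7 → 1, so m(3) = 1.
Codeword c = [12, 3, 9, 1] ∈ F_13^4.


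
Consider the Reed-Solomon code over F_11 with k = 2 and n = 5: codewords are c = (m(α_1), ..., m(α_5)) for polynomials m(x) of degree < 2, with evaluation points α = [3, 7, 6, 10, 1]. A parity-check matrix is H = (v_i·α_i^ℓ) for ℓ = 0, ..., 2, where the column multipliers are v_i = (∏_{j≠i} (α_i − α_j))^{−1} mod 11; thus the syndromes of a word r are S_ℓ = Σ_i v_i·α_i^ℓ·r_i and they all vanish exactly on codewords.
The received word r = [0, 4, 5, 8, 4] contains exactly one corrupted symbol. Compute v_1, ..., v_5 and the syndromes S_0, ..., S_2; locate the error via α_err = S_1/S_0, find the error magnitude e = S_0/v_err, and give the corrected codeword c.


S = (9, 8, 1), error at position 2, error magnitude e = 1, c = [0, 3, 5, 8, 4].

Step 1: column multipliers v_i = (∏_{j≠i}(α_i − α_j))^{−1} mod 11.
  i = 1 (α = 3): (3−7)(3−6)(3−10)(3−1) = (−4)·(−3)·(−7)·2 = −168 ≡ 8, so v_1 = 8^{−1} = 7 (mod 11).
  i = 2 (α = 7): (7−3)(7−6)(7−10)(7−1) = 4·1·(−3)·6 = −72 ≡ 5, so v_2 = 5^{−1} = 9 (mod 11).
  i = 3 (α = 6): (6−3)(6−7)(6−10)(6−1) = 3·(−1)·(−4)·5 = 60 ≡ 5, so v_3 = 5^{−1} = 9 (mod 11).
  i = 4 (α = 10): (10−3)(10−7)(10−6)(10−1) = 7·3·4·9 = 756 ≡ 8, so v_4 = 8^{−1} = 7 (mod 11).
  i = 5 (α = 1): (1−3)(1−7)(1−6)(1−10) = (−2)·(−6)·(−5)·(−9) = 540 ≡ 1, so v_5 = 1^{−1} = 1 (mod 11).
  v = [7, 9, 9, 7, 1].
Step 2: syndromes of r = [0, 4, 5, 8, 4] (all sums mod 11).
  S_0 = Σ v_i r_i = 7·0 + 9·4 + 9·5 + 7·8 + 1·4 = 141 ≡ 9.
  S_1 = Σ v_i α_i r_i = 7·3·0 + 9·7·4 + 9·6·5 + 7·10·8 + 1·1·4 = 1086 ≡ 8.
  α_i^2 mod 11 = [9, 5, 3, 1, 1].
  S_2 = Σ v_i α_i^2 r_i = 7·9·0 + 9·5·4 + 9·3·5 + 7·1·8 + 1·1·4 = 375 ≡ 1.
  S = (9, 8, 1) ≠ 0, so r is not a codeword (an error is present).
Step 3: locate the error. For a single error e at position i, S_ℓ = v_i·e·α_i^ℓ, so α_err = S_1/S_0.
  S_0^{−1} = 9^{−1} = 5 (mod 11), so α_err = 8·5 = 40 ≡ 7 = α_2. Error position i = 2.
  Consistency check: S_2/S_1 = 1·7 = 7 ≡ 7 = α_err ✓ (single-error assumption holds).
Step 4: error magnitude e = S_0/v_2 = S_0·∏_{j≠2}(α_2 − α_j) = 9·5 = 45 ≡ 1 (mod 11).
Step 5: correct position 2: c_2 = r_2 − e = 4 − 1 ≡ 3 (mod 11). Hence c = [0, 3, 5, 8, 4].
  Check: interpolating c through the α_i gives m(x) = 6 + 9·x (degree < 2) with m(α_i) = c_i for every i, so c is indeed a codeword.


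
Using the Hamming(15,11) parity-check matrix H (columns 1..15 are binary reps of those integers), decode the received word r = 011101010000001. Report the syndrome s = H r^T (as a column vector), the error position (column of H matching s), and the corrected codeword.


s = (0, 1, 0, 0)^T, error position = 4, corrected codeword c = 011001010000001

Compute s = H r^T mod 2 one row at a time:
  s_1 = 1 + 0 + 0 + 0 + 0 + 0 + 0 + 1 = 2 ≡ 0 (mod 2).
  s_2 = 1 + 0 + 1 + 0 + 0 + 0 + 0 + 1 = 3 ≡ 1 (mod 2).
  s_3 = 1 + 1 + 1 + 0 + 0 + 0 + 0 + 1 = 4 ≡ 0 (mod 2).
  s_4 = 0 + 1 + 0 + 0 + 0 + 0 + 0 + 1 = 2 ≡ 0 (mod 2).
s = (0, 1, 0, 0)^T — this equals column 4 of H (binary 0100), so error is at position 4.
Correct: flip bit 4 of r = 011101010000001 to get c = 011001010000001.


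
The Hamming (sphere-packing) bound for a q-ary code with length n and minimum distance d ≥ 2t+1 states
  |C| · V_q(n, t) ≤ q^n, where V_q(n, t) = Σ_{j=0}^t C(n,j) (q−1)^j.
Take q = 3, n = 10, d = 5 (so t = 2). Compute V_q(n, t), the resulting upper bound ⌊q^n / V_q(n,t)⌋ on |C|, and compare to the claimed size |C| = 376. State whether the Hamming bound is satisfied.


V_q(n, t) = 201, q^n = 59049, Hamming bound = 293, |C| = 376 > bound (violated).

Step 1: Compute V_q(n, t) = Σ_{j=0}^2 C(n, j) (q−1)^j.
  j = 0: C(10,0)·(2)^0 = 1·1 = 1.
  j = 1: C(10,1)·(2)^1 = 10·2 = 20.
  j = 2: C(10,2)·(2)^2 = 45·4 = 180.
  V_q(n, t) = 1 + 20 + 180 = 201.
Step 2: q^n = 3^10 = 59049.
Step 3: Hamming bound ⌊q^n / V_q(n,t)⌋ = ⌊59049/201⌋ = 293.
Step 4: Compare |C| = 376 to 293: violated.
The claimed |C| lies above the Hamming bound, so no 3-ary code of length 10 with d ≥ 5 can have 376 codewords.


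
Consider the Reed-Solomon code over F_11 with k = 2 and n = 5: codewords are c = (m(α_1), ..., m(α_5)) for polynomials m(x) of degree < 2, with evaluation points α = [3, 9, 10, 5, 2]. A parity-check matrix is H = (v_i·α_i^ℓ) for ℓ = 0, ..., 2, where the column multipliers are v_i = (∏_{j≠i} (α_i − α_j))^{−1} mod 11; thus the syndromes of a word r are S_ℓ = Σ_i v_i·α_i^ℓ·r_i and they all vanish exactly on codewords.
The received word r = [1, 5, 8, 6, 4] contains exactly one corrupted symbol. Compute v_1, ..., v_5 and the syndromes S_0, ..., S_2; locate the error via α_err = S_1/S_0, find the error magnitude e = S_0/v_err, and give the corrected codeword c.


S = (10, 1, 10), error at position 3, error magnitude e = 6, c = [1, 5, 2, 6, 4].

Step 1: column multipliers v_i = (∏_{j≠i}(α_i − α_j))^{−1} mod 11.
  i = 1 (α = 3): (3−9)(3−10)(3−5)(3−2) = (−6)·(−7)·(−2)·1 = −84 ≡ 4, so v_1 = 4^{−1} = 3 (mod 11).
  i = 2 (α = 9): (9−3)(9−10)(9−5)(9−2) = 6·(−1)·4·7 = −168 ≡ 8, so v_2 = 8^{−1} = 7 (mod 11).
  i = 3 (α = 10): (10−3)(10−9)(10−5)(10−2) = 7·1·5·8 = 280 ≡ 5, so v_3 = 5^{−1} = 9 (mod 11).
  i = 4 (α = 5): (5−3)(5−9)(5−10)(5−2) = 2·(−4)·(−5)·3 = 120 ≡ 10, so v_4 = 10^{−1} = 10 (mod 11).
  i = 5 (α = 2): (2−3)(2−9)(2−10)(2−5) = (−1)·(−7)·(−8)·(−3) = 168 ≡ 3, so v_5 = 3^{−1} = 4 (mod 11).
  v = [3, 7, 9, 10, 4].
Step 2: syndromes of r = [1, 5, 8, 6, 4] (all sums mod 11).
  S_0 = Σ v_i r_i = 3·1 + 7·5 + 9·8 + 10·6 + 4·4 = 186 ≡ 10.
  S_1 = Σ v_i α_i r_i = 3·3·1 + 7·9·5 + 9·10·8 + 10·5·6 + 4·2·4 = 1376 ≡ 1.
  α_i^2 mod 11 = [9, 4, 1, 3, 4].
  S_2 = Σ v_i α_i^2 r_i = 3·9·1 + 7·4·5 + 9·1·8 + 10·3·6 + 4·4·4 = 483 ≡ 10.
  S = (10, 1, 10) ≠ 0, so r is not a codeword (an error is present).
Step 3: locate the error. For a single error e at position i, S_ℓ = v_i·e·α_i^ℓ, so α_err = S_1/S_0.
  S_0^{−1} = 10^{−1} = 10 (mod 11), so α_err = 1·10 = 10 ≡ 10 = α_3. Error position i = 3.
  Consistency check: S_2/S_1 = 10·1 = 10 ≡ 10 = α_err ✓ (single-error assumption holds).
Step 4: error magnitude e = S_0/v_3 = S_0·∏_{j≠3}(α_3 − α_j) = 10·5 = 50 ≡ 6 (mod 11).
Step 5: correct position 3: c_3 = r_3 − e = 8 − 6 ≡ 2 (mod 11). Hence c = [1, 5, 2, 6, 4].
  Check: interpolating c through the α_i gives m(x) = 10 + 8·x (degree < 2) with m(α_i) = c_i for every i, so c is indeed a codeword.


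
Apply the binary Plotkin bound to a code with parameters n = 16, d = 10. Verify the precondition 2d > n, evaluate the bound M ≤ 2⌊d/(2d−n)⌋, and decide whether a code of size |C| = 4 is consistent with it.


Plotkin bound M ≤ 4; given |C| = 4 ≤ bound (satisfied).

Check applicability: 2d = 20, n = 16.
2d − n = 4 > 0, so Plotkin applies.
Compute d/(2d−n) = 10/4 ≈ 2.5000.
⌊d/(2d−n)⌋ = 2.
Plotkin bound: M ≤ 2·2 = 4.
Given |C| = 4, check: satisfied.
This |C| is at the Plotkin bound.


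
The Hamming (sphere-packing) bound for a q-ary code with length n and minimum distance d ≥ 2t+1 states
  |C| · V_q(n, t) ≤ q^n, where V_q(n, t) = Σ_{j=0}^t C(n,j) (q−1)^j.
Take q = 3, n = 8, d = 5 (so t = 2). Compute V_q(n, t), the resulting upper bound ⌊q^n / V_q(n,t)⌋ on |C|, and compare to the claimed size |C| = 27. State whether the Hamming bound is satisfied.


V_q(n, t) = 129, q^n = 6561, Hamming bound = 50, |C| = 27 ≤ bound (satisfied).

Step 1: Compute V_q(n, t) = Σ_{j=0}^2 C(n, j) (q−1)^j.
  j = 0: C(8,0)·(2)^0 = 1·1 = 1.
  j = 1: C(8,1)·(2)^1 = 8·2 = 16.
  j = 2: C(8,2)·(2)^2 = 28·4 = 112.
  V_q(n, t) = 1 + 16 + 112 = 129.
Step 2: q^n = 3^8 = 6561.
Step 3: Hamming bound ⌊q^n / V_q(n,t)⌋ = ⌊6561/129⌋ = 50.
Step 4: Compare |C| = 27 to 50: satisfied.
The claimed |C| lies below the Hamming bound.


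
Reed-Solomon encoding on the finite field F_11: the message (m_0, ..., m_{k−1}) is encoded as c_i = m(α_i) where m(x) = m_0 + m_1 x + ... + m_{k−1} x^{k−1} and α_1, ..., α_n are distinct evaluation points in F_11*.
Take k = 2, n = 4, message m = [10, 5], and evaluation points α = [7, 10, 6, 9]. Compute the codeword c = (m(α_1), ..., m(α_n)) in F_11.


c = [1, 5, 7, 0]

Message polynomial: m(x) = 10 + 5·x (mod 11).
For each evaluation point α_i, compute m(α_i) mod 11:
  α_1 = 7: Horner steps 5 → 1, so m(7) = 1.
  α_2 = 10: Horner steps 5 → 5, so m(10) = 5.
  α_3 = 6: Horner steps 5 → 7, so m(6) = 7.
  α_4 = 9: Horner steps 5 → 0, so m(9) = 0.
Codeword c = [1, 5, 7, 0] ∈ F_11^4.


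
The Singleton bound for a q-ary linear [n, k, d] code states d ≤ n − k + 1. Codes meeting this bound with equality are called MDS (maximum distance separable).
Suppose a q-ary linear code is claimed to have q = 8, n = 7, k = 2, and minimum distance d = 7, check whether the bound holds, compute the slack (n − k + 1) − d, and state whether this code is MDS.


Singleton RHS = n − k + 1 = 6, slack = -1, bound violated (no such code; not MDS).

Singleton bound: d ≤ n − k + 1.
Here n = 7, k = 2, so n − k + 1 = 6.
Given d = 7, check d ≤ 6: NO.
Slack = (n − k + 1) − d = -1.
The slack is negative: d = 7 exceeds n − k + 1 = 6 by 1, so the Singleton bound is violated and no linear [7, 2, 7]_8 code can exist. In particular it is not MDS (MDS requires d = n − k + 1 exactly).
Description: the claimed parameters are [7, 2, 7]_8; such a code would be impossible (violates the Singleton bound).


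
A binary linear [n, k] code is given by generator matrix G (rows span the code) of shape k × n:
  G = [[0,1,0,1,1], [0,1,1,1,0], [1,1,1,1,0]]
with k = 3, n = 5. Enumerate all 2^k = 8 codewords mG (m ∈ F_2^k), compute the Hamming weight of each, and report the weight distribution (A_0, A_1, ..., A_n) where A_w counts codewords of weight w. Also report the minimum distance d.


Weight distribution: A_0 = 1, A_1 = 1, A_2 = 1, A_3 = 3, A_4 = 2. Minimum distance d = 1.

Enumerate all 2^3 = 8 messages m ∈ F_2^3.
For each, compute codeword c = mG in F_2^5, then tally its weight.
  m = 000 → c = 00000, weight = 0.
  m = 100 → c = 01011, weight = 3.
  m = 010 → c = 01110, weight = 3.
  m = 110 → c = 00101, weight = 2.
  m = 001 → c = 11110, weight = 4.
  m = 101 → c = 10101, weight = 3.
  m = 011 → c = 10000, weight = 1.
  m = 111 → c = 11011, weight = 4.
Tally weights:
  weight 0: 1 codewords.
  weight 1: 1 codewords.
  weight 2: 1 codewords.
  weight 3: 3 codewords.
  weight 4: 2 codewords.
Minimum distance d = smallest w > 0 with A_w > 0 = 1.
Sanity: Σ A_w = 8 = 2^3 = 8 ✓.


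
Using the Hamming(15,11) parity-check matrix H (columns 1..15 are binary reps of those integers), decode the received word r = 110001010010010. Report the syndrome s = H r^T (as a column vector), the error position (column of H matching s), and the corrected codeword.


s = (1, 0, 0, 0)^T, error position = 8, corrected codeword c = 110001000010010

Compute s = H r^T mod 2 one row at a time:
  s_1 = 1 + 0 + 0 + 1 + 0 + 0 + 1 + 0 = 3 ≡ 1 (mod 2).
  s_2 = 0 + 0 + 1 + 0 + 0 + 0 + 1 + 0 = 2 ≡ 0 (mod 2).
  s_3 = 1 + 0 + 1 + 0 + 0 + 1 + 1 + 0 = 4 ≡ 0 (mod 2).
  s_4 = 1 + 0 + 0 + 0 + 0 + 1 + 0 + 0 = 2 ≡ 0 (mod 2).
s = (1, 0, 0, 0)^T — this equals column 8 of H (binary 1000), so error is at position 8.
Correct: flip bit 8 of r = 110001010010010 to get c = 110001000010010.


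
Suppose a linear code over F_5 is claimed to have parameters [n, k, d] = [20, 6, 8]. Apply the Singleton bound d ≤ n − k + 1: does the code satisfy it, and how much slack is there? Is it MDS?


Singleton RHS = n − k + 1 = 15, slack = 7, bound satisfied, not MDS.

Singleton bound: d ≤ n − k + 1.
Here n = 20, k = 6, so n − k + 1 = 15.
Given d = 8, check d ≤ 15: YES.
Slack = (n − k + 1) − d = 7.
The code is NOT MDS (slack = 7 > 0).
Description: the claimed parameters are [20, 6, 8]_5; such a code would be non-MDS.


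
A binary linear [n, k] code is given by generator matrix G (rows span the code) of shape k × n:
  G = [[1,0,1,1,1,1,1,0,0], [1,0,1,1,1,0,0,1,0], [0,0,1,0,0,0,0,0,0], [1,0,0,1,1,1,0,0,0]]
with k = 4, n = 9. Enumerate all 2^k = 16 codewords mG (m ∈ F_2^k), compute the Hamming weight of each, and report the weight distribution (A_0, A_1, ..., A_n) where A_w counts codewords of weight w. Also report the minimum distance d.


Weight distribution: A_0 = 1, A_1 = 2, A_2 = 2, A_3 = 2, A_4 = 3, A_5 = 4, A_6 = 2. Minimum distance d = 1.

Enumerate all 2^4 = 16 messages m ∈ F_2^4.
For each, compute codeword c = mG in F_2^9, then tally its weight.
  m = 0000 → c = 000000000, weight = 0.
  m = 1000 → c = 101111100, weight = 6.
  m = 0100 → c = 101110010, weight = 5.
  m = 1100 → c = 000001110, weight = 3.
  m = 0010 → c = 001000000, weight = 1.
  m = 1010 → c = 100111100, weight = 5.
  m = 0110 → c = 100110010, weight = 4.
  m = 1110 → c = 001001110, weight = 4.
  m = 0001 → c = 100111000, weight = 4.
  m = 1001 → c = 001000100, weight = 2.
  m = 0101 → c = 001001010, weight = 3.
  m = 1101 → c = 100110110, weight = 5.
  m = 0011 → c = 101111000, weight = 5.
  m = 1011 → c = 000000100, weight = 1.
  m = 0111 → c = 000001010, weight = 2.
  m = 1111 → c = 101110110, weight = 6.
Tally weights:
  weight 0: 1 codewords.
  weight 1: 2 codewords.
  weight 2: 2 codewords.
  weight 3: 2 codewords.
  weight 4: 3 codewords.
  weight 5: 4 codewords.
  weight 6: 2 codewords.
Minimum distance d = smallest w > 0 with A_w > 0 = 1.
Sanity: Σ A_w = 16 = 2^4 = 16 ✓.


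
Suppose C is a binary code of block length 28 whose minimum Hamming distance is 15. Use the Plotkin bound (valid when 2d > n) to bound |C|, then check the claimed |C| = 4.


Plotkin bound M ≤ 14; given |C| = 4 ≤ bound (satisfied).

Check applicability: 2d = 30, n = 28.
2d − n = 2 > 0, so Plotkin applies.
Compute d/(2d−n) = 15/2 ≈ 7.5000.
⌊d/(2d−n)⌋ = 7.
Plotkin bound: M ≤ 2·7 = 14.
Given |C| = 4, check: satisfied.
This |C| is below the Plotkin bound.


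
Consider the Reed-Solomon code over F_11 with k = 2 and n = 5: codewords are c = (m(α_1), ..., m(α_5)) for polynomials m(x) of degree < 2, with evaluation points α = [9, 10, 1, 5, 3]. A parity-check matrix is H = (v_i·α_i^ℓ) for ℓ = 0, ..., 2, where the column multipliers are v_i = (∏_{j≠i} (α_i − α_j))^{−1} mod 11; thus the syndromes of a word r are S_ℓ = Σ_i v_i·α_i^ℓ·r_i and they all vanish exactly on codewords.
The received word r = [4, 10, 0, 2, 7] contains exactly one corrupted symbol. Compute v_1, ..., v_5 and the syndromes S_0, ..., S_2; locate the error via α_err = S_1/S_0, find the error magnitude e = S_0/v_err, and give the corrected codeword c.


S = (9, 5, 4), error at position 5, error magnitude e = 6, c = [4, 10, 0, 2, 1].

Step 1: column multipliers v_i = (∏_{j≠i}(α_i − α_j))^{−1} mod 11.
  i = 1 (α = 9): (9−10)(9−1)(9−5)(9−3) = (−1)·8·4·6 = −192 ≡ 6, so v_1 = 6^{−1} = 2 (mod 11).
  i = 2 (α = 10): (10−9)(10−1)(10−5)(10−3) = 1·9·5·7 = 315 ≡ 7, so v_2 = 7^{−1} = 8 (mod 11).
  i = 3 (α = 1): (1−9)(1−10)(1−5)(1−3) = (−8)·(−9)·(−4)·(−2) = 576 ≡ 4, so v_3 = 4^{−1} = 3 (mod 11).
  i = 4 (α = 5): (5−9)(5−10)(5−1)(5−3) = (−4)·(−5)·4·2 = 160 ≡ 6, so v_4 = 6^{−1} = 2 (mod 11).
  i = 5 (α = 3): (3−9)(3−10)(3−1)(3−5) = (−6)·(−7)·2·(−2) = −168 ≡ 8, so v_5 = 8^{−1} = 7 (mod 11).
  v = [2, 8, 3, 2, 7].
Step 2: syndromes of r = [4, 10, 0, 2, 7] (all sums mod 11).
  S_0 = Σ v_i r_i = 2·4 + 8·10 + 3·0 + 2·2 + 7·7 = 141 ≡ 9.
  S_1 = Σ v_i α_i r_i = 2·9·4 + 8·10·10 + 3·1·0 + 2·5·2 + 7·3·7 = 1039 ≡ 5.
  α_i^2 mod 11 = [4, 1, 1, 3, 9].
  S_2 = Σ v_i α_i^2 r_i = 2·4·4 + 8·1·10 + 3·1·0 + 2·3·2 + 7·9·7 = 565 ≡ 4.
  S = (9, 5, 4) ≠ 0, so r is not a codeword (an error is present).
Step 3: locate the error. For a single error e at position i, S_ℓ = v_i·e·α_i^ℓ, so α_err = S_1/S_0.
  S_0^{−1} = 9^{−1} = 5 (mod 11), so α_err = 5·5 = 25 ≡ 3 = α_5. Error position i = 5.
  Consistency check: S_2/S_1 = 4·9 = 36 ≡ 3 = α_err ✓ (single-error assumption holds).
Step 4: error magnitude e = S_0/v_5 = S_0·∏_{j≠5}(α_5 − α_j) = 9·8 = 72 ≡ 6 (mod 11).
Step 5: correct position 5: c_5 = r_5 − e = 7 − 6 ≡ 1 (mod 11). Hence c = [4, 10, 0, 2, 1].
  Check: interpolating c through the α_i gives m(x) = 5 + 6·x (degree < 2) with m(α_i) = c_i for every i, so c is indeed a codeword.


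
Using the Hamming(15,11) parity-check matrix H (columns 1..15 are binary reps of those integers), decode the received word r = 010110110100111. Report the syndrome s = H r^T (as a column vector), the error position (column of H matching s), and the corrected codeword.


s = (1, 0, 1, 0)^T, error position = 10, corrected codeword c = 010110110000111

Compute s = H r^T mod 2 one row at a time:
  s_1 = 1 + 0 + 1 + 0 + 0 + 1 + 1 + 1 = 5 ≡ 1 (mod 2).
  s_2 = 1 + 1 + 0 + 1 + 0 + 1 + 1 + 1 = 6 ≡ 0 (mod 2).
  s_3 = 1 + 0 + 0 + 1 + 1 + 0 + 1 + 1 = 5 ≡ 1 (mod 2).
  s_4 = 0 + 0 + 1 + 1 + 0 + 0 + 1 + 1 = 4 ≡ 0 (mod 2).
s = (1, 0, 1, 0)^T — this equals column 10 of H (binary 1010), so error is at position 10.
Correct: flip bit 10 of r = 010110110100111 to get c = 010110110000111.


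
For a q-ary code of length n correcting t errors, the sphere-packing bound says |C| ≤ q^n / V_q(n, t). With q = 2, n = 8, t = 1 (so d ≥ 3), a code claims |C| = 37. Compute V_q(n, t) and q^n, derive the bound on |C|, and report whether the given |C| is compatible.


V_q(n, t) = 9, q^n = 256, Hamming bound = 28, |C| = 37 > bound (violated).

Step 1: Compute V_q(n, t) = Σ_{j=0}^1 C(n, j) (q−1)^j.
  j = 0: C(8,0)·(1)^0 = 1·1 = 1.
  j = 1: C(8,1)·(1)^1 = 8·1 = 8.
  V_q(n, t) = 1 + 8 = 9.
Step 2: q^n = 2^8 = 256.
Step 3: Hamming bound ⌊q^n / V_q(n,t)⌋ = ⌊256/9⌋ = 28.
Step 4: Compare |C| = 37 to 28: violated.
The claimed |C| lies above the Hamming bound, so no 2-ary code of length 8 with d ≥ 3 can have 37 codewords.


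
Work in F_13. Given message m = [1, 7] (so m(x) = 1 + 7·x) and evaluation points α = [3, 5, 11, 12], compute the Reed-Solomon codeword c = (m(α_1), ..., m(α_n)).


c = [9, 10, 0, 7]

Message polynomial: m(x) = 1 + 7·x (mod 13).
For each evaluation point α_i, compute m(α_i) mod 13:
  α_1 = 3: Horner steps 7 → 9, so m(3) = 9.
  α_2 = 5: Horner steps 7 → 10, so m(5) = 10.
  α_3 = 11: Horner steps 7 → 0, so m(11) = 0.
  α_4 = 12: Horner steps 7 → 7, so m(12) = 7.
Codeword c = [9, 10, 0, 7] ∈ F_13^4.


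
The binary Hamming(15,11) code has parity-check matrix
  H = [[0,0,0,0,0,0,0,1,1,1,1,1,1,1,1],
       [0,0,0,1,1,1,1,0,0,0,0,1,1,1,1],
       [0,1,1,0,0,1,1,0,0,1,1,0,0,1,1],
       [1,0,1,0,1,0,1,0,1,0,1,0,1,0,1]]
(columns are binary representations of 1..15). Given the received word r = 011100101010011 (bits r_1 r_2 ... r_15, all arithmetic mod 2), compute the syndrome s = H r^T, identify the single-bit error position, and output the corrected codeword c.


s = (0, 0, 0, 1)^T, error position = 1, corrected codeword c = 111100101010011

Compute s = H r^T mod 2 one row at a time:
  s_1 = 0 + 1 + 0 + 1 + 0 + 0 + 1 + 1 = 4 ≡ 0 (mod 2).
  s_2 = 1 + 0 + 0 + 1 + 0 + 0 + 1 + 1 = 4 ≡ 0 (mod 2).
  s_3 = 1 + 1 + 0 + 1 + 0 + 1 + 1 + 1 = 6 ≡ 0 (mod 2).
  s_4 = 0 + 1 + 0 + 1 + 1 + 1 + 0 + 1 = 5 ≡ 1 (mod 2).
s = (0, 0, 0, 1)^T — this equals column 1 of H (binary 0001), so error is at position 1.
Correct: flip bit 1 of r = 011100101010011 to get c = 111100101010011.


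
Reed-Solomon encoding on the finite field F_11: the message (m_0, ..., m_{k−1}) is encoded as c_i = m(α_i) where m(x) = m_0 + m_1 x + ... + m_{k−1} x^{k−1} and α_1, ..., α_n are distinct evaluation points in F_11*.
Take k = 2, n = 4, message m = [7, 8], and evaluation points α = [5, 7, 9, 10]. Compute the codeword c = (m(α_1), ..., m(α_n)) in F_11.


c = [3, 8, 2, 10]

Message polynomial: m(x) = 7 + 8·x (mod 11).
For each evaluation point α_i, compute m(α_i) mod 11:
  α_1 = 5: Horner steps 8 → 3, so m(5) = 3.
  α_2 = 7: Horner steps 8 → 8, so m(7) = 8.
  α_3 = 9: Horner steps 8 → 2, so m(9) = 2.
  α_4 = 10: Horner steps 8 → 10, so m(10) = 10.
Codeword c = [3, 8, 2, 10] ∈ F_11^4.


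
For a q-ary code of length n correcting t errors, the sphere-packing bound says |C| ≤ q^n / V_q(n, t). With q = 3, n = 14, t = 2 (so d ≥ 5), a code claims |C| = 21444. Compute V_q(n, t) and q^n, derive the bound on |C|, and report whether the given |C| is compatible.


V_q(n, t) = 393, q^n = 4782969, Hamming bound = 12170, |C| = 21444 > bound (violated).

Step 1: Compute V_q(n, t) = Σ_{j=0}^2 C(n, j) (q−1)^j.
  j = 0: C(14,0)·(2)^0 = 1·1 = 1.
  j = 1: C(14,1)·(2)^1 = 14·2 = 28.
  j = 2: C(14,2)·(2)^2 = 91·4 = 364.
  V_q(n, t) = 1 + 28 + 364 = 393.
Step 2: q^n = 3^14 = 4782969.
Step 3: Hamming bound ⌊q^n / V_q(n,t)⌋ = ⌊4782969/393⌋ = 12170.
Step 4: Compare |C| = 21444 to 12170: violated.
The claimed |C| lies above the Hamming bound, so no 3-ary code of length 14 with d ≥ 5 can have 21444 codewords.


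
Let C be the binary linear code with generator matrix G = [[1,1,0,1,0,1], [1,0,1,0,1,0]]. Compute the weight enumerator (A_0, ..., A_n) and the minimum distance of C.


Weight distribution: A_0 = 1, A_3 = 1, A_4 = 1, A_5 = 1. Minimum distance d = 3.

Enumerate all 2^2 = 4 messages m ∈ F_2^2.
For each, compute codeword c = mG in F_2^6, then tally its weight.
  m = 00 → c = 000000, weight = 0.
  m = 10 → c = 110101, weight = 4.
  m = 01 → c = 101010, weight = 3.
  m = 11 → c = 011111, weight = 5.
Tally weights:
  weight 0: 1 codewords.
  weight 3: 1 codewords.
  weight 4: 1 codewords.
  weight 5: 1 codewords.
Minimum distance d = smallest w > 0 with A_w > 0 = 3.
Sanity: Σ A_w = 4 = 2^2 = 4 ✓.


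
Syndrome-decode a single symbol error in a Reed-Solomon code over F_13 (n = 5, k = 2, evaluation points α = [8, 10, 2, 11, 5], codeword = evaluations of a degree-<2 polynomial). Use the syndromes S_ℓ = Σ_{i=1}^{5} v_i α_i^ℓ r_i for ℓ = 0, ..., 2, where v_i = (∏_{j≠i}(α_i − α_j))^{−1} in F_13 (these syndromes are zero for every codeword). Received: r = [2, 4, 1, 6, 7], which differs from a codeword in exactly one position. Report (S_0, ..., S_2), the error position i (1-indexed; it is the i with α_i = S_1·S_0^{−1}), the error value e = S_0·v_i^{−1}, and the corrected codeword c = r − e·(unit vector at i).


S = (7, 4, 6), error at position 1, error magnitude e = 2, c = [0, 4, 1, 6, 7].

Step 1: column multipliers v_i = (∏_{j≠i}(α_i − α_j))^{−1} mod 13.
  i = 1 (α = 8): (8−10)(8−2)(8−11)(8−5) = (−2)·6·(−3)·3 = 108 ≡ 4, so v_1 = 4^{−1} = 10 (mod 13).
  i = 2 (α = 10): (10−8)(10−2)(10−11)(10−5) = 2·8·(−1)·5 = −80 ≡ 11, so v_2 = 11^{−1} = 6 (mod 13).
  i = 3 (α = 2): (2−8)(2−10)(2−11)(2−5) = (−6)·(−8)·(−9)·(−3) = 1296 ≡ 9, so v_3 = 9^{−1} = 3 (mod 13).
  i = 4 (α = 11): (11−8)(11−10)(11−2)(11−5) = 3·1·9·6 = 162 ≡ 6, so v_4 = 6^{−1} = 11 (mod 13).
  i = 5 (α = 5): (5−8)(5−10)(5−2)(5−11) = (−3)·(−5)·3·(−6) = −270 ≡ 3, so v_5 = 3^{−1} = 9 (mod 13).
  v = [10, 6, 3, 11, 9].
Step 2: syndromes of r = [2, 4, 1, 6, 7] (all sums mod 13).
  S_0 = Σ v_i r_i = 10·2 + 6·4 + 3·1 + 11·6 + 9·7 = 176 ≡ 7.
  S_1 = Σ v_i α_i r_i = 10·8·2 + 6·10·4 + 3·2·1 + 11·11·6 + 9·5·7 = 1447 ≡ 4.
  α_i^2 mod 13 = [12, 9, 4, 4, 12].
  S_2 = Σ v_i α_i^2 r_i = 10·12·2 + 6·9·4 + 3·4·1 + 11·4·6 + 9·12·7 = 1488 ≡ 6.
  S = (7, 4, 6) ≠ 0, so r is not a codeword (an error is present).
Step 3: locate the error. For a single error e at position i, S_ℓ = v_i·e·α_i^ℓ, so α_err = S_1/S_0.
  S_0^{−1} = 7^{−1} = 2 (mod 13), so α_err = 4·2 = 8 ≡ 8 = α_1. Error position i = 1.
  Consistency check: S_2/S_1 = 6·10 = 60 ≡ 8 = α_err ✓ (single-error assumption holds).
Step 4: error magnitude e = S_0/v_1 = S_0·∏_{j≠1}(α_1 − α_j) = 7·4 = 28 ≡ 2 (mod 13).
Step 5: correct position 1: c_1 = r_1 − e = 2 − 2 ≡ 0 (mod 13). Hence c = [0, 4, 1, 6, 7].
  Check: interpolating c through the α_i gives m(x) = 10 + 2·x (degree < 2) with m(α_i) = c_i for every i, so c is indeed a codeword.


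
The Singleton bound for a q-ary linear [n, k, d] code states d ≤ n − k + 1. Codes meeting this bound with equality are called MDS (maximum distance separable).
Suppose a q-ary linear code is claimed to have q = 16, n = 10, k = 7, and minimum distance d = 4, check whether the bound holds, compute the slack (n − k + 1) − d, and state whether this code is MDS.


Singleton RHS = n − k + 1 = 4, slack = 0, bound satisfied, MDS.

Singleton bound: d ≤ n − k + 1.
Here n = 10, k = 7, so n − k + 1 = 4.
Given d = 4, check d ≤ 4: YES.
Slack = (n − k + 1) − d = 0.
The code is MDS (slack = 0).
Description: the claimed parameters are [10, 7, 4]_16; such a code would be MDS (meets Singleton bound).


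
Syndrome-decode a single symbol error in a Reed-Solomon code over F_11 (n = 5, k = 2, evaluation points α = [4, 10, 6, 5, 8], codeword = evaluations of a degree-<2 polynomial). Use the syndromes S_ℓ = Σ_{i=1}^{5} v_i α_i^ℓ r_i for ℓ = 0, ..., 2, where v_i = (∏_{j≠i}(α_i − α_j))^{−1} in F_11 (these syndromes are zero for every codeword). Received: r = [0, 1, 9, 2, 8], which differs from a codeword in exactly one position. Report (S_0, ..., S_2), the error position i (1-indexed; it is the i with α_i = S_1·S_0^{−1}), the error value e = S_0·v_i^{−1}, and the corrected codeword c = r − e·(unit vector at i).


S = (1, 6, 3), error at position 3, error magnitude e = 5, c = [0, 1, 4, 2, 8].

Step 1: column multipliers v_i = (∏_{j≠i}(α_i − α_j))^{−1} mod 11.
  i = 1 (α = 4): (4−10)(4−6)(4−5)(4−8) = (−6)·(−2)·(−1)·(−4) = 48 ≡ 4, so v_1 = 4^{−1} = 3 (mod 11).
  i = 2 (α = 10): (10−4)(10−6)(10−5)(10−8) = 6·4·5·2 = 240 ≡ 9, so v_2 = 9^{−1} = 5 (mod 11).
  i = 3 (α = 6): (6−4)(6−10)(6−5)(6−8) = 2·(−4)·1·(−2) = 16 ≡ 5, so v_3 = 5^{−1} = 9 (mod 11).
  i = 4 (α = 5): (5−4)(5−10)(5−6)(5−8) = 1·(−5)·(−1)·(−3) = −15 ≡ 7, so v_4 = 7^{−1} = 8 (mod 11).
  i = 5 (α = 8): (8−4)(8−10)(8−6)(8−5) = 4·(−2)·2·3 = −48 ≡ 7, so v_5 = 7^{−1} = 8 (mod 11).
  v = [3, 5, 9, 8, 8].
Step 2: syndromes of r = [0, 1, 9, 2, 8] (all sums mod 11).
  S_0 = Σ v_i r_i = 3·0 + 5·1 + 9·9 + 8·2 + 8·8 = 166 ≡ 1.
  S_1 = Σ v_i α_i r_i = 3·4·0 + 5·10·1 + 9·6·9 + 8·5·2 + 8·8·8 = 1128 ≡ 6.
  α_i^2 mod 11 = [5, 1, 3, 3, 9].
  S_2 = Σ v_i α_i^2 r_i = 3·5·0 + 5·1·1 + 9·3·9 + 8·3·2 + 8·9·8 = 872 ≡ 3.
  S = (1, 6, 3) ≠ 0, so r is not a codeword (an error is present).
Step 3: locate the error. For a single error e at position i, S_ℓ = v_i·e·α_i^ℓ, so α_err = S_1/S_0.
  S_0^{−1} = 1^{−1} = 1 (mod 11), so α_err = 6·1 = 6 ≡ 6 = α_3. Error position i = 3.
  Consistency check: S_2/S_1 = 3·2 = 6 ≡ 6 = α_err ✓ (single-error assumption holds).
Step 4: error magnitude e = S_0/v_3 = S_0·∏_{j≠3}(α_3 − α_j) = 1·5 = 5 ≡ 5 (mod 11).
Step 5: correct position 3: c_3 = r_3 − e = 9 − 5 ≡ 4 (mod 11). Hence c = [0, 1, 4, 2, 8].
  Check: interpolating c through the α_i gives m(x) = 3 + 2·x (degree < 2) with m(α_i) = c_i for every i, so c is indeed a codeword.


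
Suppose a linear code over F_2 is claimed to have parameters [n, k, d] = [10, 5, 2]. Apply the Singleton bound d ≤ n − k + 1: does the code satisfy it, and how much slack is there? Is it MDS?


Singleton RHS = n − k + 1 = 6, slack = 4, bound satisfied, not MDS.

Singleton bound: d ≤ n − k + 1.
Here n = 10, k = 5, so n − k + 1 = 6.
Given d = 2, check d ≤ 6: YES.
Slack = (n − k + 1) − d = 4.
The code is NOT MDS (slack = 4 > 0).
Description: the claimed parameters are [10, 5, 2]_2; such a code would be non-MDS.


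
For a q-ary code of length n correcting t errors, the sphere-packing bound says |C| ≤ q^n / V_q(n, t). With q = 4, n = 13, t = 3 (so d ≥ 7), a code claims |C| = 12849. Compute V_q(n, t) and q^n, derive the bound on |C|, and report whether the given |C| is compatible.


V_q(n, t) = 8464, q^n = 67108864, Hamming bound = 7928, |C| = 12849 > bound (violated).

Step 1: Compute V_q(n, t) = Σ_{j=0}^3 C(n, j) (q−1)^j.
  j = 0: C(13,0)·(3)^0 = 1·1 = 1.
  j = 1: C(13,1)·(3)^1 = 13·3 = 39.
  j = 2: C(13,2)·(3)^2 = 78·9 = 702.
  j = 3: C(13,3)·(3)^3 = 286·27 = 7722.
  V_q(n, t) = 1 + 39 + 702 + 7722 = 8464.
Step 2: q^n = 4^13 = 67108864.
Step 3: Hamming bound ⌊q^n / V_q(n,t)⌋ = ⌊67108864/8464⌋ = 7928.
Step 4: Compare |C| = 12849 to 7928: violated.
The claimed |C| lies above the Hamming bound, so no 4-ary code of length 13 with d ≥ 7 can have 12849 codewords.


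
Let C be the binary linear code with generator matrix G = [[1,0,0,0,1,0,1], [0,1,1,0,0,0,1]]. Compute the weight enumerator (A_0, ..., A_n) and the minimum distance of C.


Weight distribution: A_0 = 1, A_3 = 2, A_4 = 1. Minimum distance d = 3.

Enumerate all 2^2 = 4 messages m ∈ F_2^2.
For each, compute codeword c = mG in F_2^7, then tally its weight.
  m = 00 → c = 0000000, weight = 0.
  m = 10 → c = 1000101, weight = 3.
  m = 01 → c = 0110001, weight = 3.
  m = 11 → c = 1110100, weight = 4.
Tally weights:
  weight 0: 1 codewords.
  weight 3: 2 codewords.
  weight 4: 1 codewords.
Minimum distance d = smallest w > 0 with A_w > 0 = 3.
Sanity: Σ A_w = 4 = 2^2 = 4 ✓.


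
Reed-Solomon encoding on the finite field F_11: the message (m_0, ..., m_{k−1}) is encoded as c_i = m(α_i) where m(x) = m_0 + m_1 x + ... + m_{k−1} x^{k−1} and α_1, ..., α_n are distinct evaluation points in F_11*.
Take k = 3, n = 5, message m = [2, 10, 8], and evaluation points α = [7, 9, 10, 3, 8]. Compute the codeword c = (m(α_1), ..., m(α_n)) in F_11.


c = [2, 3, 0, 5, 0]

Message polynomial: m(x) = 2 + 10·x + 8·x^2 (mod 11).
For each evaluation point α_i, compute m(α_i) mod 11:
  α_1 = 7: Horner steps 8 → 0 → 2, so m(7) = 2.
  α_2 = 9: Horner steps 8 → 5 → 3, so m(9) = 3.
  α_3 = 10: Horner steps 8 → 2 → 0, so m(10) = 0.
  α_4 = 3: Horner steps 8 → 1 → 5, so m(3) = 5.
  α_5 = 8: Horner steps 8 → 8 → 0, so m(8) = 0.
Codeword c = [2, 3, 0, 5, 0] ∈ F_11^5.


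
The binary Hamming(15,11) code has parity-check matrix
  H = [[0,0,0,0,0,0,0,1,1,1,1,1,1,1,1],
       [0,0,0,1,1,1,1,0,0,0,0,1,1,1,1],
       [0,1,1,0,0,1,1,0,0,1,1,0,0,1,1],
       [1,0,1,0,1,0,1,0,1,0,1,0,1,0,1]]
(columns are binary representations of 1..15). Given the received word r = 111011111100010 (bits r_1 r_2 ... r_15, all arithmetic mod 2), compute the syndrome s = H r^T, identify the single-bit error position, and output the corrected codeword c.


s = (0, 0, 0, 1)^T, error position = 1, corrected codeword c = 011011111100010

Compute s = H r^T mod 2 one row at a time:
  s_1 = 1 + 1 + 1 + 0 + 0 + 0 + 1 + 0 = 4 ≡ 0 (mod 2).
  s_2 = 0 + 1 + 1 + 1 + 0 + 0 + 1 + 0 = 4 ≡ 0 (mod 2).
  s_3 = 1 + 1 + 1 + 1 + 1 + 0 + 1 + 0 = 6 ≡ 0 (mod 2).
  s_4 = 1 + 1 + 1 + 1 + 1 + 0 + 0 + 0 = 5 ≡ 1 (mod 2).
s = (0, 0, 0, 1)^T — this equals column 1 of H (binary 0001), so error is at position 1.
Correct: flip bit 1 of r = 111011111100010 to get c = 011011111100010.


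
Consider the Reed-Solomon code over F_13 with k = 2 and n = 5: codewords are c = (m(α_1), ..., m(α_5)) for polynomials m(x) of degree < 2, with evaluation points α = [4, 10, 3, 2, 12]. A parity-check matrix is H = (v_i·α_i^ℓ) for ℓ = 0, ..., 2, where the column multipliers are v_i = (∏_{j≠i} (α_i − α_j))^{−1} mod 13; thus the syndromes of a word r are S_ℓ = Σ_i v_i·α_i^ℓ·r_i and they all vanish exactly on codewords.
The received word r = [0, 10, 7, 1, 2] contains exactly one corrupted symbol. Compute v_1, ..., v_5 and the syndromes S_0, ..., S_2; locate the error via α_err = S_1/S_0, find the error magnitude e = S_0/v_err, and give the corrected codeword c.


S = (11, 2, 11), error at position 5, error magnitude e = 6, c = [0, 10, 7, 1, 9].

Step 1: column multipliers v_i = (∏_{j≠i}(α_i − α_j))^{−1} mod 13.
  i = 1 (α = 4): (4−10)(4−3)(4−2)(4−12) = (−6)·1·2·(−8) = 96 ≡ 5, so v_1 = 5^{−1} = 8 (mod 13).
  i = 2 (α = 10): (10−4)(10−3)(10−2)(10−12) = 6·7·8·(−2) = −672 ≡ 4, so v_2 = 4^{−1} = 10 (mod 13).
  i = 3 (α = 3): (3−4)(3−10)(3−2)(3−12) = (−1)·(−7)·1·(−9) = −63 ≡ 2, so v_3 = 2^{−1} = 7 (mod 13).
  i = 4 (α = 2): (2−4)(2−10)(2−3)(2−12) = (−2)·(−8)·(−1)·(−10) = 160 ≡ 4, so v_4 = 4^{−1} = 10 (mod 13).
  i = 5 (α = 12): (12−4)(12−10)(12−3)(12−2) = 8·2·9·10 = 1440 ≡ 10, so v_5 = 10^{−1} = 4 (mod 13).
  v = [8, 10, 7, 10, 4].
Step 2: syndromes of r = [0, 10, 7, 1, 2] (all sums mod 13).
  S_0 = Σ v_i r_i = 8·0 + 10·10 + 7·7 + 10·1 + 4·2 = 167 ≡ 11.
  S_1 = Σ v_i α_i r_i = 8·4·0 + 10·10·10 + 7·3·7 + 10·2·1 + 4·12·2 = 1263 ≡ 2.
  α_i^2 mod 13 = [3, 9, 9, 4, 1].
  S_2 = Σ v_i α_i^2 r_i = 8·3·0 + 10·9·10 + 7·9·7 + 10·4·1 + 4·1·2 = 1389 ≡ 11.
  S = (11, 2, 11) ≠ 0, so r is not a codeword (an error is present).
Step 3: locate the error. For a single error e at position i, S_ℓ = v_i·e·α_i^ℓ, so α_err = S_1/S_0.
  S_0^{−1} = 11^{−1} = 6 (mod 13), so α_err = 2·6 = 12 ≡ 12 = α_5. Error position i = 5.
  Consistency check: S_2/S_1 = 11·7 = 77 ≡ 12 = α_err ✓ (single-error assumption holds).
Step 4: error magnitude e = S_0/v_5 = S_0·∏_{j≠5}(α_5 − α_j) = 11·10 = 110 ≡ 6 (mod 13).
Step 5: correct position 5: c_5 = r_5 − e = 2 − 6 ≡ 9 (mod 13). Hence c = [0, 10, 7, 1, 9].
  Check: interpolating c through the α_i gives m(x) = 2 + 6·x (degree < 2) with m(α_i) = c_i for every i, so c is indeed a codeword.
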